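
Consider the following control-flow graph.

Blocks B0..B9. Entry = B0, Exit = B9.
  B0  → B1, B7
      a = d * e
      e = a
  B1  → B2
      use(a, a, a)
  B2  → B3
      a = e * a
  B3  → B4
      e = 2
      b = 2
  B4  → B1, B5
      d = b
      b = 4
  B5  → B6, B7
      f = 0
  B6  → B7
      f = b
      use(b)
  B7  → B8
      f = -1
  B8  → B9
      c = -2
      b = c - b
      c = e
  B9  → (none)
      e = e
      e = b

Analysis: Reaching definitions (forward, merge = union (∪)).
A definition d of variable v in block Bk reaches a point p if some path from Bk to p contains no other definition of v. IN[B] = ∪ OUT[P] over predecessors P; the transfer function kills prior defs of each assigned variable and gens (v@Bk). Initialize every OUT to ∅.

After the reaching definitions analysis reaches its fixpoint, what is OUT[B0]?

Answer: {a@B0, e@B0}

Trace:
Converged values:
  B0:  IN={}  OUT={a@B0, e@B0}
  B1:  IN={a@B0, a@B2, b@B4, d@B4, e@B0, e@B3}  OUT={a@B0, a@B2, b@B4, d@B4, e@B0, e@B3}
  B2:  IN={a@B0, a@B2, b@B4, d@B4, e@B0, e@B3}  OUT={a@B2, b@B4, d@B4, e@B0, e@B3}
  B3:  IN={a@B2, b@B4, d@B4, e@B0, e@B3}  OUT={a@B2, b@B3, d@B4, e@B3}
  B4:  IN={a@B2, b@B3, d@B4, e@B3}  OUT={a@B2, b@B4, d@B4, e@B3}
  B5:  IN={a@B2, b@B4, d@B4, e@B3}  OUT={a@B2, b@B4, d@B4, e@B3, f@B5}
  B6:  IN={a@B2, b@B4, d@B4, e@B3, f@B5}  OUT={a@B2, b@B4, d@B4, e@B3, f@B6}
  B7:  IN={a@B0, a@B2, b@B4, d@B4, e@B0, e@B3, f@B5, f@B6}  OUT={a@B0, a@B2, b@B4, d@B4, e@B0, e@B3, f@B7}
  B8:  IN={a@B0, a@B2, b@B4, d@B4, e@B0, e@B3, f@B7}  OUT={a@B0, a@B2, b@B8, c@B8, d@B4, e@B0, e@B3, f@B7}
  B9:  IN={a@B0, a@B2, b@B8, c@B8, d@B4, e@B0, e@B3, f@B7}  OUT={a@B0, a@B2, b@B8, c@B8, d@B4, e@B9, f@B7}

B0 is the boundary node: IN[B0] = {}
Applying B0's transfer function to that IN value gives OUT[B0] (row B0 above).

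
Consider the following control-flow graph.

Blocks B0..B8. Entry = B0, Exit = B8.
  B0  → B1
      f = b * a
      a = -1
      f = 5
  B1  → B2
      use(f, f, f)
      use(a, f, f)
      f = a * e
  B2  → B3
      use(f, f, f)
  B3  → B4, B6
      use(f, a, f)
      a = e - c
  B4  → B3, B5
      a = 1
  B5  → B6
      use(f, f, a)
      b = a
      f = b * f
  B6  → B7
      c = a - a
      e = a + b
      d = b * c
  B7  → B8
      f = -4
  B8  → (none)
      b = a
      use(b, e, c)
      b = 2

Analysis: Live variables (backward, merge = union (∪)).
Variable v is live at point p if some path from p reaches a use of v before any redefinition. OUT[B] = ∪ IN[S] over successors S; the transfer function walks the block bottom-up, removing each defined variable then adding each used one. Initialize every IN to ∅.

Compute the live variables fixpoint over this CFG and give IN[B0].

Per-block solution:
  B0:  IN={a, b, c, e}  OUT={a, b, c, e, f}
  B1:  IN={a, b, c, e, f}  OUT={a, b, c, e, f}
  B2:  IN={a, b, c, e, f}  OUT={a, b, c, e, f}
  B3:  IN={a, b, c, e, f}  OUT={a, b, c, e, f}
  B4:  IN={b, c, e, f}  OUT={a, b, c, e, f}
  B5:  IN={a, f}  OUT={a, b}
  B6:  IN={a, b}  OUT={a, c, e}
  B7:  IN={a, c, e}  OUT={a, c, e}
  B8:  IN={a, c, e}  OUT={}

Merge at B0: OUT[B0] = IN[B1] = {a, b, c, e, f}
Applying B0's transfer function to that OUT value gives IN[B0] (row B0 above).

Answer: {a, b, c, e}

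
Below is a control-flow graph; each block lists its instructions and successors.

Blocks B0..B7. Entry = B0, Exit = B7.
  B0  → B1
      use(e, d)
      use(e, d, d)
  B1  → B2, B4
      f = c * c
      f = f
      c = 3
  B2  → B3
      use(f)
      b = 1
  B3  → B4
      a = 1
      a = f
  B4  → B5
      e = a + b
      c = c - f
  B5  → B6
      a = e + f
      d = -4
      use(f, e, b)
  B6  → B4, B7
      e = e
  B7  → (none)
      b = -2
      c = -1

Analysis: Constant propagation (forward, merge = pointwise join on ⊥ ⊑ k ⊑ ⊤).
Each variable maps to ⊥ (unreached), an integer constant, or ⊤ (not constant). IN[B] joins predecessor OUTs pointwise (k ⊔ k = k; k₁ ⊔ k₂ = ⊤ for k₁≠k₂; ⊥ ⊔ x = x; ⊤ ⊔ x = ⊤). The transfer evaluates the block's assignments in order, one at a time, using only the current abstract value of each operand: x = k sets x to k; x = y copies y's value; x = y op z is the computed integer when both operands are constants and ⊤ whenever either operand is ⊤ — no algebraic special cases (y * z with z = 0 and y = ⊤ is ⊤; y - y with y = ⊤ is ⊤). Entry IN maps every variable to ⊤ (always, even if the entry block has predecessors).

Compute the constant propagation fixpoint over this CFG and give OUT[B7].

Answer: {a: ⊤, b: -2, c: -1, d: -4, e: ⊤, f: ⊤}

Derivation:
Per-block solution:
  B0:  IN=(all ⊤)  OUT=(all ⊤)
  B1:  IN=(all ⊤)  OUT={c:3; rest ⊤}
  B2:  IN={c:3; rest ⊤}  OUT={b:1, c:3; rest ⊤}
  B3:  IN={b:1, c:3; rest ⊤}  OUT={b:1, c:3; rest ⊤}
  B4:  IN=(all ⊤)  OUT=(all ⊤)
  B5:  IN=(all ⊤)  OUT={d:-4; rest ⊤}
  B6:  IN={d:-4; rest ⊤}  OUT={d:-4; rest ⊤}
  B7:  IN={d:-4; rest ⊤}  OUT={b:-2, c:-1, d:-4; rest ⊤}

Merge at B7: IN[B7] = OUT[B6] = {a: ⊤, b: ⊤, c: ⊤, d: -4, e: ⊤, f: ⊤}
Applying B7's transfer function to that IN value gives OUT[B7] (row B7 above).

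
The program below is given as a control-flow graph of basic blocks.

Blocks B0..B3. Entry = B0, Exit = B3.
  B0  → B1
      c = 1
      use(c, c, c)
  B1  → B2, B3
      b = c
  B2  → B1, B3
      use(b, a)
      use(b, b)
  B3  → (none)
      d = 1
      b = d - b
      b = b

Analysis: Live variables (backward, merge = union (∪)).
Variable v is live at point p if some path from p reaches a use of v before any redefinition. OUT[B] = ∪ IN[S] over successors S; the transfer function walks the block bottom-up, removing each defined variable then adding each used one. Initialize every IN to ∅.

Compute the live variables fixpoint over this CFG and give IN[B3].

Answer: {b}

Derivation:
Converged values:
  B0: | IN={a} | OUT={a, c}
  B1: | IN={a, c} | OUT={a, b, c}
  B2: | IN={a, b, c} | OUT={a, b, c}
  B3: | IN={b} | OUT={}

B3 is the boundary node: OUT[B3] = {}
Applying B3's transfer function to that OUT value gives IN[B3] (row B3 above).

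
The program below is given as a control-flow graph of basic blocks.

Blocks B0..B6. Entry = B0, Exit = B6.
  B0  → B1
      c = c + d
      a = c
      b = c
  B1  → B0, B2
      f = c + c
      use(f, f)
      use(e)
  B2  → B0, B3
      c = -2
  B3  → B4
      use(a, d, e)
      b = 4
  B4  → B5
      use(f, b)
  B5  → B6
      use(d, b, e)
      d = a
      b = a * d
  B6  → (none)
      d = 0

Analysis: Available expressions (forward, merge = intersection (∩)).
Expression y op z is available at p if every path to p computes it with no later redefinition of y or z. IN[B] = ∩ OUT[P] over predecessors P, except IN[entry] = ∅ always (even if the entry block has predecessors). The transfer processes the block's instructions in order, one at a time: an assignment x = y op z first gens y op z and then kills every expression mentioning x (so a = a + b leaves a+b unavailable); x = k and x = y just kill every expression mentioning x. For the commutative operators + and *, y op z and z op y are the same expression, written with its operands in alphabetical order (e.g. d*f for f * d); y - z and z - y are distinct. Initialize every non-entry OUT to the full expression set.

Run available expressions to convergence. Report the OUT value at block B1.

Per-block solution:
  B0: | IN={} | OUT={}
  B1: | IN={} | OUT={c+c}
  B2: | IN={c+c} | OUT={}
  B3: | IN={} | OUT={}
  B4: | IN={} | OUT={}
  B5: | IN={} | OUT={a*d}
  B6: | IN={a*d} | OUT={}

Merge at B1: IN[B1] = OUT[B0] = {}
Applying B1's transfer function to that IN value gives OUT[B1] (row B1 above).

Answer: {c+c}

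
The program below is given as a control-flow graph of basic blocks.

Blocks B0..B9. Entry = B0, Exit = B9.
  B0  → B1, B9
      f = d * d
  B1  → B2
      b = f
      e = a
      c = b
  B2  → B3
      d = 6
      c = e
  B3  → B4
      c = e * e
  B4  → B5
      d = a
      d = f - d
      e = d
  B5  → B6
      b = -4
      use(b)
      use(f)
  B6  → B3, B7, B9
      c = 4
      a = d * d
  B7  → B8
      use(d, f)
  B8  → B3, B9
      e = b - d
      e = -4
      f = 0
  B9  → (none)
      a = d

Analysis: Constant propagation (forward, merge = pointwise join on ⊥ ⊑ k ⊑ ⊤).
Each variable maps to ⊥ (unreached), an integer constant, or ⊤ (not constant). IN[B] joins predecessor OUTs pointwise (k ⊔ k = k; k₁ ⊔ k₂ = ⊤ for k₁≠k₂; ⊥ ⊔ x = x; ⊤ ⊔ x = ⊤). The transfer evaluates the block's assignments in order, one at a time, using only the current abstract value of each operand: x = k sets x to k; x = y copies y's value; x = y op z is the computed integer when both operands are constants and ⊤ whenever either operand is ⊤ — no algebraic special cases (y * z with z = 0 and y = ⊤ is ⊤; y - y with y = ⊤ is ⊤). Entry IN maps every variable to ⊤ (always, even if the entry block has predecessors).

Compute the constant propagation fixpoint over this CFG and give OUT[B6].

Answer: {a: ⊤, b: -4, c: 4, d: ⊤, e: ⊤, f: ⊤}

Trace:
Per-block solution:
  B0: | IN=(all ⊤) | OUT=(all ⊤)
  B1: | IN=(all ⊤) | OUT=(all ⊤)
  B2: | IN=(all ⊤) | OUT={d:6; rest ⊤}
  B3: | IN=(all ⊤) | OUT=(all ⊤)
  B4: | IN=(all ⊤) | OUT=(all ⊤)
  B5: | IN=(all ⊤) | OUT={b:-4; rest ⊤}
  B6: | IN={b:-4; rest ⊤} | OUT={b:-4, c:4; rest ⊤}
  B7: | IN={b:-4, c:4; rest ⊤} | OUT={b:-4, c:4; rest ⊤}
  B8: | IN={b:-4, c:4; rest ⊤} | OUT={b:-4, c:4, e:-4, f:0; rest ⊤}
  B9: | IN=(all ⊤) | OUT=(all ⊤)

Merge at B6: IN[B6] = OUT[B5] = {a: ⊤, b: -4, c: ⊤, d: ⊤, e: ⊤, f: ⊤}
Applying B6's transfer function to that IN value gives OUT[B6] (row B6 above).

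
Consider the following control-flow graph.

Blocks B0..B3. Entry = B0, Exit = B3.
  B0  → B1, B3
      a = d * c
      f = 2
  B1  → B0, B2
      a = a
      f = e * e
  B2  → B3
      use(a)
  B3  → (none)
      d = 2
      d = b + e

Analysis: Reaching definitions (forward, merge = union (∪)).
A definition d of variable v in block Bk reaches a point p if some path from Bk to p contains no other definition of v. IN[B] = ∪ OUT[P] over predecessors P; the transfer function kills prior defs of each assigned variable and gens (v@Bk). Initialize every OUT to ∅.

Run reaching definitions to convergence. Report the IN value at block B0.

Per-block solution:
  B0:  IN={a@B1, f@B1}  OUT={a@B0, f@B0}
  B1:  IN={a@B0, f@B0}  OUT={a@B1, f@B1}
  B2:  IN={a@B1, f@B1}  OUT={a@B1, f@B1}
  B3:  IN={a@B0, a@B1, f@B0, f@B1}  OUT={a@B0, a@B1, d@B3, f@B0, f@B1}

Merge at B0 (entry node, so the boundary value {} is joined with the incoming edge(s)): IN[B0] = {} ⊔ OUT[B1] = {a@B1, f@B1}

Answer: {a@B1, f@B1}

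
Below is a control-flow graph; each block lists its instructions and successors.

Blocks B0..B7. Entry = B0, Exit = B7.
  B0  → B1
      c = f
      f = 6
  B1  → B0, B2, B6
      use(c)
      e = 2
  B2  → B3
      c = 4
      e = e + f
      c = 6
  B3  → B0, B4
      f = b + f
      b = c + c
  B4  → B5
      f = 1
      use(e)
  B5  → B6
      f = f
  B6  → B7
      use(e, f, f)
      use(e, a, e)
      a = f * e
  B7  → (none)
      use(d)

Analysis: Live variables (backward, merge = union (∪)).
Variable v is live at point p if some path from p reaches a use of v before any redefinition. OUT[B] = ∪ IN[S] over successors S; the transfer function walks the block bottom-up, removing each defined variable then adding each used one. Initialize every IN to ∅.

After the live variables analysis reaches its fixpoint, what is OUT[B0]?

Answer: {a, b, c, d, f}

Trace:
Converged values:
  B0: | IN={a, b, d, f} | OUT={a, b, c, d, f}
  B1: | IN={a, b, c, d, f} | OUT={a, b, d, e, f}
  B2: | IN={a, b, d, e, f} | OUT={a, b, c, d, e, f}
  B3: | IN={a, b, c, d, e, f} | OUT={a, b, d, e, f}
  B4: | IN={a, d, e} | OUT={a, d, e, f}
  B5: | IN={a, d, e, f} | OUT={a, d, e, f}
  B6: | IN={a, d, e, f} | OUT={d}
  B7: | IN={d} | OUT={}

Merge at B0: OUT[B0] = IN[B1] = {a, b, c, d, f}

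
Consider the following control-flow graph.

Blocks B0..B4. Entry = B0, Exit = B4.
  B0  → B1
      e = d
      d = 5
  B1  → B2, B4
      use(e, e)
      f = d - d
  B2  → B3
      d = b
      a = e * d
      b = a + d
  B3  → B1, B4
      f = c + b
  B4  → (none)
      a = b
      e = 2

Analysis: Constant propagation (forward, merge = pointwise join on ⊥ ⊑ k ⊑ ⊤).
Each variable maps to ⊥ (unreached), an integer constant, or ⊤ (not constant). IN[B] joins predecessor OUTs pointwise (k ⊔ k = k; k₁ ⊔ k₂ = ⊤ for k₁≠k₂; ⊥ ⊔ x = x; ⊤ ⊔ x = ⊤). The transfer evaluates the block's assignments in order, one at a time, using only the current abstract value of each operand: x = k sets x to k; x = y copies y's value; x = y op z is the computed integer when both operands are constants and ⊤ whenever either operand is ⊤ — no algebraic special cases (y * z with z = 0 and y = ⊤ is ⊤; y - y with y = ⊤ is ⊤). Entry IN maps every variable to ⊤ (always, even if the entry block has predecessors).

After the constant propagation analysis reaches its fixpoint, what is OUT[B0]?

Converged values:
  B0: | IN=(all ⊤) | OUT={d:5; rest ⊤}
  B1: | IN=(all ⊤) | OUT=(all ⊤)
  B2: | IN=(all ⊤) | OUT=(all ⊤)
  B3: | IN=(all ⊤) | OUT=(all ⊤)
  B4: | IN=(all ⊤) | OUT={e:2; rest ⊤}

B0 is the boundary node: IN[B0] = {a: ⊤, b: ⊤, c: ⊤, d: ⊤, e: ⊤, f: ⊤}
Applying B0's transfer function to that IN value gives OUT[B0] (row B0 above).

Answer: {a: ⊤, b: ⊤, c: ⊤, d: 5, e: ⊤, f: ⊤}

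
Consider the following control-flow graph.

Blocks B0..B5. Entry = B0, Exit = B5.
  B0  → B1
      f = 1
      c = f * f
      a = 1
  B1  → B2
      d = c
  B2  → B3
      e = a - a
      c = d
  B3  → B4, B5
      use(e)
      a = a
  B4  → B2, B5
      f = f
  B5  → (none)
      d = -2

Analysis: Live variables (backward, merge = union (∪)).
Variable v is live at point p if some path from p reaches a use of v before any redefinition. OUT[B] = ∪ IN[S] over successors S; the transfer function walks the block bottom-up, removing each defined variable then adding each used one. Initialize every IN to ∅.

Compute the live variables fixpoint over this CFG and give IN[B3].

Converged values:
  B0: | IN={} | OUT={a, c, f}
  B1: | IN={a, c, f} | OUT={a, d, f}
  B2: | IN={a, d, f} | OUT={a, d, e, f}
  B3: | IN={a, d, e, f} | OUT={a, d, f}
  B4: | IN={a, d, f} | OUT={a, d, f}
  B5: | IN={} | OUT={}

Merge at B3: OUT[B3] = IN[B4] ⊔ IN[B5] = {a, d, f}
Applying B3's transfer function to that OUT value gives IN[B3] (row B3 above).

Answer: {a, d, e, f}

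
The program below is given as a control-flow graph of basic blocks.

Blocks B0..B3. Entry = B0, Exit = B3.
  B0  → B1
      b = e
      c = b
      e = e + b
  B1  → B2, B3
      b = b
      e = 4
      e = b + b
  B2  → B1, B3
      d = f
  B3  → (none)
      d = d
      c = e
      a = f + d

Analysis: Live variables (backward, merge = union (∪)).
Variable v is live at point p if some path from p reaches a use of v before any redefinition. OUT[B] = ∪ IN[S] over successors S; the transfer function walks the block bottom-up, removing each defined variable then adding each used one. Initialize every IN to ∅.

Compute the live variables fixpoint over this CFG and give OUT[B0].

Per-block solution:
  B0:  IN={d, e, f}  OUT={b, d, f}
  B1:  IN={b, d, f}  OUT={b, d, e, f}
  B2:  IN={b, e, f}  OUT={b, d, e, f}
  B3:  IN={d, e, f}  OUT={}

Merge at B0: OUT[B0] = IN[B1] = {b, d, f}

Answer: {b, d, f}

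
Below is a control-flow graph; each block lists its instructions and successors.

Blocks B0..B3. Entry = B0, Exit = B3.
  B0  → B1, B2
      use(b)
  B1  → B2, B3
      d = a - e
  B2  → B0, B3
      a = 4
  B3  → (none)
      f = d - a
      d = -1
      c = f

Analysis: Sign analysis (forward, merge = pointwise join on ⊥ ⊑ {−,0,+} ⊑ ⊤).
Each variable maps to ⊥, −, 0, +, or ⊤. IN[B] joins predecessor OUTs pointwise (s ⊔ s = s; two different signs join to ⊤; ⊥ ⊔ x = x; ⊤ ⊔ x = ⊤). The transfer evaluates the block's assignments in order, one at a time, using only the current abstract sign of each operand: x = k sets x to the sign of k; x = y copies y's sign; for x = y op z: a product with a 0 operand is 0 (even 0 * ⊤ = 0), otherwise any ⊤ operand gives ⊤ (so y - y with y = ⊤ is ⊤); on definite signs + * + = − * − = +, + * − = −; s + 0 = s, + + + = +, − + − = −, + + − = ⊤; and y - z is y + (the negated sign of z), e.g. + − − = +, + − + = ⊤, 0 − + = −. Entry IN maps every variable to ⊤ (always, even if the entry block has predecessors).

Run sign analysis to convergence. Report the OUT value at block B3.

Answer: {a: ⊤, b: ⊤, c: ⊤, d: -, e: ⊤, f: ⊤}

Derivation:
Per-block solution:
  B0:   IN=(all ⊤)   OUT=(all ⊤)
  B1:   IN=(all ⊤)   OUT=(all ⊤)
  B2:   IN=(all ⊤)   OUT={a:+; rest ⊤}
  B3:   IN=(all ⊤)   OUT={d:-; rest ⊤}

Merge at B3: IN[B3] = OUT[B1] ⊔ OUT[B2] = {a: ⊤, b: ⊤, c: ⊤, d: ⊤, e: ⊤, f: ⊤}
Applying B3's transfer function to that IN value gives OUT[B3] (row B3 above).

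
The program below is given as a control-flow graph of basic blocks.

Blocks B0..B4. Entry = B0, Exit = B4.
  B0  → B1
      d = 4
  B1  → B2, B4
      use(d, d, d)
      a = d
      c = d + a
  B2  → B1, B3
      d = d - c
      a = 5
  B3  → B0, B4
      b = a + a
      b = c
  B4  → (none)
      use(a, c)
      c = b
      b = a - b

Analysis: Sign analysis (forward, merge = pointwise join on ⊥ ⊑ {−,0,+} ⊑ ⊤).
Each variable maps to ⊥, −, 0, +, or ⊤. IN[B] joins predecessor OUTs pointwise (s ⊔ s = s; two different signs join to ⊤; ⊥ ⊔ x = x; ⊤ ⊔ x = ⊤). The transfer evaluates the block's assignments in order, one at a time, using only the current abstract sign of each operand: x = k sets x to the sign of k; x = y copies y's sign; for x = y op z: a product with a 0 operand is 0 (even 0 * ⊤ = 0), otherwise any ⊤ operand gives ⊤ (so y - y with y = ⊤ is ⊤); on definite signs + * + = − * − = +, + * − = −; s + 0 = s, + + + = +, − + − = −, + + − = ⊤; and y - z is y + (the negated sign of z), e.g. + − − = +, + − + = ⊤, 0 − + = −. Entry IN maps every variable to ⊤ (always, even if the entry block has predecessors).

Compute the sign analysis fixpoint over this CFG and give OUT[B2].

Answer: {a: +, b: ⊤, c: ⊤, d: ⊤, e: ⊤, f: ⊤}

Derivation:
Per-block solution:
  B0: | IN=(all ⊤) | OUT={d:+; rest ⊤}
  B1: | IN=(all ⊤) | OUT=(all ⊤)
  B2: | IN=(all ⊤) | OUT={a:+; rest ⊤}
  B3: | IN={a:+; rest ⊤} | OUT={a:+; rest ⊤}
  B4: | IN=(all ⊤) | OUT=(all ⊤)

Merge at B2: IN[B2] = OUT[B1] = {a: ⊤, b: ⊤, c: ⊤, d: ⊤, e: ⊤, f: ⊤}
Applying B2's transfer function to that IN value gives OUT[B2] (row B2 above).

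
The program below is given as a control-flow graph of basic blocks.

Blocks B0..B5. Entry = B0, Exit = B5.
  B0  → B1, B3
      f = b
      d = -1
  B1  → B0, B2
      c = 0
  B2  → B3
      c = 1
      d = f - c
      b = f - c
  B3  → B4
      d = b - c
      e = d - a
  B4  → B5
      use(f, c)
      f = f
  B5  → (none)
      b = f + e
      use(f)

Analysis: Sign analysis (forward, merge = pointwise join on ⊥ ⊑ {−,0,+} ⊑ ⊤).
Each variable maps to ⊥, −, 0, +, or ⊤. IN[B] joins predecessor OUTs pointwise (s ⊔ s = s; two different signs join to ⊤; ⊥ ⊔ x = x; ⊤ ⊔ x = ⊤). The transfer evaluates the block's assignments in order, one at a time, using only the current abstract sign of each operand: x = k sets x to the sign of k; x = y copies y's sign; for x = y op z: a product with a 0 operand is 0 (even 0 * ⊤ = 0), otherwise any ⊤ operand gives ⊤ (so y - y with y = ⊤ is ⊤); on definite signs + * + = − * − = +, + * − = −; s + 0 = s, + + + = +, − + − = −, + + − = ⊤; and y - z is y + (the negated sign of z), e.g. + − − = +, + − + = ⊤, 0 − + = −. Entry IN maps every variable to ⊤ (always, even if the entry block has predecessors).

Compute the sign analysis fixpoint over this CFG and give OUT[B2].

Per-block solution:
  B0: | IN=(all ⊤) | OUT={d:-; rest ⊤}
  B1: | IN={d:-; rest ⊤} | OUT={c:0, d:-; rest ⊤}
  B2: | IN={c:0, d:-; rest ⊤} | OUT={c:+; rest ⊤}
  B3: | IN=(all ⊤) | OUT=(all ⊤)
  B4: | IN=(all ⊤) | OUT=(all ⊤)
  B5: | IN=(all ⊤) | OUT=(all ⊤)

Merge at B2: IN[B2] = OUT[B1] = {a: ⊤, b: ⊤, c: 0, d: -, e: ⊤, f: ⊤}
Applying B2's transfer function to that IN value gives OUT[B2] (row B2 above).

Answer: {a: ⊤, b: ⊤, c: +, d: ⊤, e: ⊤, f: ⊤}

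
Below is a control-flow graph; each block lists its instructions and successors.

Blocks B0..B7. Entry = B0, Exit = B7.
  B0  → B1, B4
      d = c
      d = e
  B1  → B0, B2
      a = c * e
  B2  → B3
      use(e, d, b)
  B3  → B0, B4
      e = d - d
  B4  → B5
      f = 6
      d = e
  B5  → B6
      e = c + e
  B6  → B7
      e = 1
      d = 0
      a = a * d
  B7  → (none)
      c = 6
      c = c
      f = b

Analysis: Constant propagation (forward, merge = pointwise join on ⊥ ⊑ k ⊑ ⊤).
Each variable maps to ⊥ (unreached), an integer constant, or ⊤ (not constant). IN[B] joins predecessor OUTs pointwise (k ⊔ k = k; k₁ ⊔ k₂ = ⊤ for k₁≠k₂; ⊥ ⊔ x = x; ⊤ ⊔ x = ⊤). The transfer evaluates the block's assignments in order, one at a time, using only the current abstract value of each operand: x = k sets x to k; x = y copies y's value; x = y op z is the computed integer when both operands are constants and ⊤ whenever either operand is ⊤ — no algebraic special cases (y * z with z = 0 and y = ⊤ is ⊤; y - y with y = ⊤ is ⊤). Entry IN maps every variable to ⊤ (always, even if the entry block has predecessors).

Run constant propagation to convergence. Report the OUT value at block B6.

Answer: {a: ⊤, b: ⊤, c: ⊤, d: 0, e: 1, f: 6}

Working:
Fixpoint table:
  B0:   IN=(all ⊤)   OUT=(all ⊤)
  B1:   IN=(all ⊤)   OUT=(all ⊤)
  B2:   IN=(all ⊤)   OUT=(all ⊤)
  B3:   IN=(all ⊤)   OUT=(all ⊤)
  B4:   IN=(all ⊤)   OUT={f:6; rest ⊤}
  B5:   IN={f:6; rest ⊤}   OUT={f:6; rest ⊤}
  B6:   IN={f:6; rest ⊤}   OUT={d:0, e:1, f:6; rest ⊤}
  B7:   IN={d:0, e:1, f:6; rest ⊤}   OUT={c:6, d:0, e:1; rest ⊤}

Merge at B6: IN[B6] = OUT[B5] = {a: ⊤, b: ⊤, c: ⊤, d: ⊤, e: ⊤, f: 6}
Applying B6's transfer function to that IN value gives OUT[B6] (row B6 above).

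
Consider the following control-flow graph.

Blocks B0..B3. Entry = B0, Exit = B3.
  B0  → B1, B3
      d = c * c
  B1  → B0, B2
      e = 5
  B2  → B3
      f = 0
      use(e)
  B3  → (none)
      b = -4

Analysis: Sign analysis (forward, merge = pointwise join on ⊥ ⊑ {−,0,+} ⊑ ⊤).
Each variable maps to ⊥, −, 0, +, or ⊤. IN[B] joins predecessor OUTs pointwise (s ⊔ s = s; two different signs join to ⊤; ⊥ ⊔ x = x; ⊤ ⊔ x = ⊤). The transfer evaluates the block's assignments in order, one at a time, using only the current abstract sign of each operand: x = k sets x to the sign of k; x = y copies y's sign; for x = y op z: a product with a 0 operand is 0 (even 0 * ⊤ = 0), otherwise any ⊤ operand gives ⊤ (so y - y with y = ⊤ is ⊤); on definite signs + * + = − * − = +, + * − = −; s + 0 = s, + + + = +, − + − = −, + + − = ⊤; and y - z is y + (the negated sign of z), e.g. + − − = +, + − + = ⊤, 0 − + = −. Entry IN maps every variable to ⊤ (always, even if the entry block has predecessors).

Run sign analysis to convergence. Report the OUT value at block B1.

Answer: {a: ⊤, b: ⊤, c: ⊤, d: ⊤, e: +, f: ⊤}

Trace:
Converged values:
  B0: | IN=(all ⊤) | OUT=(all ⊤)
  B1: | IN=(all ⊤) | OUT={e:+; rest ⊤}
  B2: | IN={e:+; rest ⊤} | OUT={e:+, f:0; rest ⊤}
  B3: | IN=(all ⊤) | OUT={b:-; rest ⊤}

Merge at B1: IN[B1] = OUT[B0] = {a: ⊤, b: ⊤, c: ⊤, d: ⊤, e: ⊤, f: ⊤}
Applying B1's transfer function to that IN value gives OUT[B1] (row B1 above).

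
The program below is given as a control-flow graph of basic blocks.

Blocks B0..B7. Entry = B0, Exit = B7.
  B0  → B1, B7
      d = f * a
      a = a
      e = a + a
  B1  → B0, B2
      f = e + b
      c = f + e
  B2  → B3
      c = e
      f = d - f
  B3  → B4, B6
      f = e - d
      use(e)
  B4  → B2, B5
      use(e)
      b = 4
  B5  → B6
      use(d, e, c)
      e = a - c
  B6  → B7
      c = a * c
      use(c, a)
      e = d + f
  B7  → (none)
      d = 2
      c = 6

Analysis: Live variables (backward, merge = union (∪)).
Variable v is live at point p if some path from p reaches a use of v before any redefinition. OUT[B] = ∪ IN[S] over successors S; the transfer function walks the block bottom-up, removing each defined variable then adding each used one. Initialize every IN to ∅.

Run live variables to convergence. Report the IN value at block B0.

Answer: {a, b, f}

Working:
Converged values:
  B0: | IN={a, b, f} | OUT={a, b, d, e}
  B1: | IN={a, b, d, e} | OUT={a, b, d, e, f}
  B2: | IN={a, d, e, f} | OUT={a, c, d, e}
  B3: | IN={a, c, d, e} | OUT={a, c, d, e, f}
  B4: | IN={a, c, d, e, f} | OUT={a, c, d, e, f}
  B5: | IN={a, c, d, e, f} | OUT={a, c, d, f}
  B6: | IN={a, c, d, f} | OUT={}
  B7: | IN={} | OUT={}

Merge at B0: OUT[B0] = IN[B1] ⊔ IN[B7] = {a, b, d, e}
Applying B0's transfer function to that OUT value gives IN[B0] (row B0 above).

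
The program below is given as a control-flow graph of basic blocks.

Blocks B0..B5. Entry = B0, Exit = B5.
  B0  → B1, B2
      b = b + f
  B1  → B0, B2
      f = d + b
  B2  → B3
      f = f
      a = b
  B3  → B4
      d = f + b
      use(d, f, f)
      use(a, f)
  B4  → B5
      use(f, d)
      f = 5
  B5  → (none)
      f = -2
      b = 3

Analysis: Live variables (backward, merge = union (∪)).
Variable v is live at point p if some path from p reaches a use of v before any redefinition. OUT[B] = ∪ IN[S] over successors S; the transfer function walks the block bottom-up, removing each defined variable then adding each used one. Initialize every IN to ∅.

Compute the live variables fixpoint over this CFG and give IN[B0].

Converged values:
  B0:   IN={b, d, f}   OUT={b, d, f}
  B1:   IN={b, d}   OUT={b, d, f}
  B2:   IN={b, f}   OUT={a, b, f}
  B3:   IN={a, b, f}   OUT={d, f}
  B4:   IN={d, f}   OUT={}
  B5:   IN={}   OUT={}

Merge at B0: OUT[B0] = IN[B1] ⊔ IN[B2] = {b, d, f}
Applying B0's transfer function to that OUT value gives IN[B0] (row B0 above).

Answer: {b, d, f}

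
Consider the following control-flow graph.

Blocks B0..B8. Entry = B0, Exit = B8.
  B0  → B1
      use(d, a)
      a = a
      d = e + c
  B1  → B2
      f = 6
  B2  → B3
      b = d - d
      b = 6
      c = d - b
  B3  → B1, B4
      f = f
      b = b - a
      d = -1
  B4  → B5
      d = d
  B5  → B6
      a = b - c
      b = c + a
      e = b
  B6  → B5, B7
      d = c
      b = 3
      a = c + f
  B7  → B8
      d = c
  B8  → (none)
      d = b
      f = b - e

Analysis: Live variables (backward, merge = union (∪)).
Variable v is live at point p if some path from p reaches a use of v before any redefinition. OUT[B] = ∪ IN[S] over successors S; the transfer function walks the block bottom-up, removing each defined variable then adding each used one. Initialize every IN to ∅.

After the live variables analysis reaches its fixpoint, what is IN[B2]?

Answer: {a, d, f}

Working:
Converged values:
  B0:   IN={a, c, d, e}   OUT={a, d}
  B1:   IN={a, d}   OUT={a, d, f}
  B2:   IN={a, d, f}   OUT={a, b, c, f}
  B3:   IN={a, b, c, f}   OUT={a, b, c, d, f}
  B4:   IN={b, c, d, f}   OUT={b, c, f}
  B5:   IN={b, c, f}   OUT={c, e, f}
  B6:   IN={c, e, f}   OUT={b, c, e, f}
  B7:   IN={b, c, e}   OUT={b, e}
  B8:   IN={b, e}   OUT={}

Merge at B2: OUT[B2] = IN[B3] = {a, b, c, f}
Applying B2's transfer function to that OUT value gives IN[B2] (row B2 above).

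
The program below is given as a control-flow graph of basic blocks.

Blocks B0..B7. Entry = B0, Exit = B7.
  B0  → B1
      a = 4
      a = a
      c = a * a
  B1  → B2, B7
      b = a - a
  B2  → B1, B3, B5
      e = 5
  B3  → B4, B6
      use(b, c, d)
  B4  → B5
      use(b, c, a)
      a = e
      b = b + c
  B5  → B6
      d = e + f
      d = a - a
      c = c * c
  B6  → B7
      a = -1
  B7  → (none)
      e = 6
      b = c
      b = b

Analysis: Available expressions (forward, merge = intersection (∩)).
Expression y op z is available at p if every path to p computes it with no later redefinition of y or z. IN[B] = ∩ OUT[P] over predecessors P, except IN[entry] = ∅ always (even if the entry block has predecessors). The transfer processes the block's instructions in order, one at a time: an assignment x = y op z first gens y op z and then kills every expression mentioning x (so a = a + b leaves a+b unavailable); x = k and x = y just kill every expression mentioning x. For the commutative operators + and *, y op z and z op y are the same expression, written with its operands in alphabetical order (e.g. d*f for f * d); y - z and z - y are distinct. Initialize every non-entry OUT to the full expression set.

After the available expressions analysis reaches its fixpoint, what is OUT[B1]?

Converged values:
  B0:   IN={}   OUT={a*a}
  B1:   IN={a*a}   OUT={a*a, a-a}
  B2:   IN={a*a, a-a}   OUT={a*a, a-a}
  B3:   IN={a*a, a-a}   OUT={a*a, a-a}
  B4:   IN={a*a, a-a}   OUT={}
  B5:   IN={}   OUT={a-a, e+f}
  B6:   IN={a-a}   OUT={}
  B7:   IN={}   OUT={}

Merge at B1: IN[B1] = OUT[B0] ∩ OUT[B2] = {a*a}
Applying B1's transfer function to that IN value gives OUT[B1] (row B1 above).

Answer: {a*a, a-a}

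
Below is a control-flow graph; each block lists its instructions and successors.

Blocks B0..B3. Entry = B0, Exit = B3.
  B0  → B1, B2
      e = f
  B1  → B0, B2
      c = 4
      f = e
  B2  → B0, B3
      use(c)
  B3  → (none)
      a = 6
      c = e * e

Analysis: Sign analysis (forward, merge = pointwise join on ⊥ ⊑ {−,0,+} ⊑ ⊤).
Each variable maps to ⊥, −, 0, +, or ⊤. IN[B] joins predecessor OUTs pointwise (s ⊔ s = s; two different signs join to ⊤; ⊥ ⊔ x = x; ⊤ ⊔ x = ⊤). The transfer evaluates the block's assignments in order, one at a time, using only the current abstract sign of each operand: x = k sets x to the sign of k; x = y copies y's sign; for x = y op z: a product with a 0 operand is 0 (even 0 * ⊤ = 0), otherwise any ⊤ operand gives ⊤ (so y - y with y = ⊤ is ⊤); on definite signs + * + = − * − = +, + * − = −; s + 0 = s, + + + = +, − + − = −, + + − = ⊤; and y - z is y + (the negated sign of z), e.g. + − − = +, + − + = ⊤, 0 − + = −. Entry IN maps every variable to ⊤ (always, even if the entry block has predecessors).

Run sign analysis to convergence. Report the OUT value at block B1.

Answer: {a: ⊤, b: ⊤, c: +, d: ⊤, e: ⊤, f: ⊤}

Derivation:
Converged values:
  B0:  IN=(all ⊤)  OUT=(all ⊤)
  B1:  IN=(all ⊤)  OUT={c:+; rest ⊤}
  B2:  IN=(all ⊤)  OUT=(all ⊤)
  B3:  IN=(all ⊤)  OUT={a:+; rest ⊤}

Merge at B1: IN[B1] = OUT[B0] = {a: ⊤, b: ⊤, c: ⊤, d: ⊤, e: ⊤, f: ⊤}
Applying B1's transfer function to that IN value gives OUT[B1] (row B1 above).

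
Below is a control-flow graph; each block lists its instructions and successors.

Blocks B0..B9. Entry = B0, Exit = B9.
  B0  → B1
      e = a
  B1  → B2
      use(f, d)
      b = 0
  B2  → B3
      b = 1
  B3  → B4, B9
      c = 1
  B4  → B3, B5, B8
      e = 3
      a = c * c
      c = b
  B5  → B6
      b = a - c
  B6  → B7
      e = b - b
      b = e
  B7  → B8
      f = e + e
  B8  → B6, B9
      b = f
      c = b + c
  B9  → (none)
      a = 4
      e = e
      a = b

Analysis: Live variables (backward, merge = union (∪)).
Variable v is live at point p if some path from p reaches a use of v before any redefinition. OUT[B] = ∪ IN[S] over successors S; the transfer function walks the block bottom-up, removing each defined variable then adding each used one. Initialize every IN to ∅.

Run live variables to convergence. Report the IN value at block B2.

Converged values:
  B0:   IN={a, d, f}   OUT={d, e, f}
  B1:   IN={d, e, f}   OUT={e, f}
  B2:   IN={e, f}   OUT={b, e, f}
  B3:   IN={b, e, f}   OUT={b, c, e, f}
  B4:   IN={b, c, f}   OUT={a, b, c, e, f}
  B5:   IN={a, c}   OUT={b, c}
  B6:   IN={b, c}   OUT={c, e}
  B7:   IN={c, e}   OUT={c, e, f}
  B8:   IN={c, e, f}   OUT={b, c, e}
  B9:   IN={b, e}   OUT={}

Merge at B2: OUT[B2] = IN[B3] = {b, e, f}
Applying B2's transfer function to that OUT value gives IN[B2] (row B2 above).

Answer: {e, f}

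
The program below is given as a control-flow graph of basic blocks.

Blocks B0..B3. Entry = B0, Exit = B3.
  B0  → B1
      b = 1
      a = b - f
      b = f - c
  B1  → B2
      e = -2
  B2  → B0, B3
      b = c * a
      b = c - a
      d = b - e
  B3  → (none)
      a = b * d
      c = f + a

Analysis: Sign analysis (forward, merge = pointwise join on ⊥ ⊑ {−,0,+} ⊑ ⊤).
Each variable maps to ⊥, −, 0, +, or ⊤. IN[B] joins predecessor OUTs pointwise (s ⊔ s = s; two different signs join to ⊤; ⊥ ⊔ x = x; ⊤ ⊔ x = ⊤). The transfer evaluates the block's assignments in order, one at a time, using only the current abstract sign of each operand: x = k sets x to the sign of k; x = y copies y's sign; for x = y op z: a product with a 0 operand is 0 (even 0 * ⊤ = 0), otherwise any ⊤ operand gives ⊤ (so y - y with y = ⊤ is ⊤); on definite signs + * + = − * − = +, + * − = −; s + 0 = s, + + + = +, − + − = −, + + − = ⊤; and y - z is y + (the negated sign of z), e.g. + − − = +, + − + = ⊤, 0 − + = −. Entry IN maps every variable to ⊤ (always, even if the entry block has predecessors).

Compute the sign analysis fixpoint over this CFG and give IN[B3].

Answer: {a: ⊤, b: ⊤, c: ⊤, d: ⊤, e: -, f: ⊤}

Working:
Fixpoint table:
  B0: | IN=(all ⊤) | OUT=(all ⊤)
  B1: | IN=(all ⊤) | OUT={e:-; rest ⊤}
  B2: | IN={e:-; rest ⊤} | OUT={e:-; rest ⊤}
  B3: | IN={e:-; rest ⊤} | OUT={e:-; rest ⊤}

Merge at B3: IN[B3] = OUT[B2] = {a: ⊤, b: ⊤, c: ⊤, d: ⊤, e: -, f: ⊤}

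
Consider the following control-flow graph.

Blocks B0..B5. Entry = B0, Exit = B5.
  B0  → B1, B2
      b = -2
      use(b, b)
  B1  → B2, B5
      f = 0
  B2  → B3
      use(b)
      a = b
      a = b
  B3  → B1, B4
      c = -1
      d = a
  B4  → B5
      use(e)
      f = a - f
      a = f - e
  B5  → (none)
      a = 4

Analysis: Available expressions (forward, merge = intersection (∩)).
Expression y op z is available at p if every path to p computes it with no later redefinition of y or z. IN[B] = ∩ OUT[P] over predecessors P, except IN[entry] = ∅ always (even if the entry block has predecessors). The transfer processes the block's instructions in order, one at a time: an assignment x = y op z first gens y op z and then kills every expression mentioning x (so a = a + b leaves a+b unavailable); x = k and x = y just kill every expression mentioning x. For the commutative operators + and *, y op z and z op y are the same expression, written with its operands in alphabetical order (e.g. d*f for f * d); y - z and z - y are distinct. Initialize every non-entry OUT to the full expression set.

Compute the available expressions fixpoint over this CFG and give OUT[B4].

Fixpoint table:
  B0: | IN={} | OUT={}
  B1: | IN={} | OUT={}
  B2: | IN={} | OUT={}
  B3: | IN={} | OUT={}
  B4: | IN={} | OUT={f-e}
  B5: | IN={} | OUT={}

Merge at B4: IN[B4] = OUT[B3] = {}
Applying B4's transfer function to that IN value gives OUT[B4] (row B4 above).

Answer: {f-e}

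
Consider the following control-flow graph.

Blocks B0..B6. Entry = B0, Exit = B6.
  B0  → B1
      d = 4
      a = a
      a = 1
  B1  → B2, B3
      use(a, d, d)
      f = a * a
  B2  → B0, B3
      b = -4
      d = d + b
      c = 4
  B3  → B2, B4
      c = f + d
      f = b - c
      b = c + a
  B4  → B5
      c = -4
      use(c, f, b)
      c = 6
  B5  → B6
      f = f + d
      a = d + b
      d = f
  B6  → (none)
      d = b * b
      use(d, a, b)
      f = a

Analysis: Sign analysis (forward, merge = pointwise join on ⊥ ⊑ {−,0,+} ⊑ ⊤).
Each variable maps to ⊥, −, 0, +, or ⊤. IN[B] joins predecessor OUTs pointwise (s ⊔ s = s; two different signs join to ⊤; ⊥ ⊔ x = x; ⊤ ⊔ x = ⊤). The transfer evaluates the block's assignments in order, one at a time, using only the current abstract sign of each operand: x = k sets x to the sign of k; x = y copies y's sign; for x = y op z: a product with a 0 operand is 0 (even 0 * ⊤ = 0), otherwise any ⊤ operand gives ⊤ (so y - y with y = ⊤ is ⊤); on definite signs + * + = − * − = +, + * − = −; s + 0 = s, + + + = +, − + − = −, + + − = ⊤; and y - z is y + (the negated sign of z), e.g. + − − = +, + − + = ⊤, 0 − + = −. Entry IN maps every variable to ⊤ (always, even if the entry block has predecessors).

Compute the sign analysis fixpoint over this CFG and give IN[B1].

Answer: {a: +, b: ⊤, c: ⊤, d: +, e: ⊤, f: ⊤}

Derivation:
Converged values:
  B0:  IN=(all ⊤)  OUT={a:+, d:+; rest ⊤}
  B1:  IN={a:+, d:+; rest ⊤}  OUT={a:+, d:+, f:+; rest ⊤}
  B2:  IN={a:+; rest ⊤}  OUT={a:+, b:-, c:+; rest ⊤}
  B3:  IN={a:+; rest ⊤}  OUT={a:+; rest ⊤}
  B4:  IN={a:+; rest ⊤}  OUT={a:+, c:+; rest ⊤}
  B5:  IN={a:+, c:+; rest ⊤}  OUT={c:+; rest ⊤}
  B6:  IN={c:+; rest ⊤}  OUT={c:+; rest ⊤}

Merge at B1: IN[B1] = OUT[B0] = {a: +, b: ⊤, c: ⊤, d: +, e: ⊤, f: ⊤}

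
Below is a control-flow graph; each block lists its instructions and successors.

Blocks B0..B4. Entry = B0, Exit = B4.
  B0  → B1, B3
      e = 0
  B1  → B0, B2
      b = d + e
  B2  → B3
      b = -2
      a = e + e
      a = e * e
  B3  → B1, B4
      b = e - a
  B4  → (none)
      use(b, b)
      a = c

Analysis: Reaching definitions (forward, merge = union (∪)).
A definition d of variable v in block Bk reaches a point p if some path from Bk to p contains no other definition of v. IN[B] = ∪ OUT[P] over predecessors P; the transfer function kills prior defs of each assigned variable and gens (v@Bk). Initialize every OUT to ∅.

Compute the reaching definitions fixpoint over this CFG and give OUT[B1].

Fixpoint table:
  B0: | IN={a@B2, b@B1, e@B0} | OUT={a@B2, b@B1, e@B0}
  B1: | IN={a@B2, b@B1, b@B3, e@B0} | OUT={a@B2, b@B1, e@B0}
  B2: | IN={a@B2, b@B1, e@B0} | OUT={a@B2, b@B2, e@B0}
  B3: | IN={a@B2, b@B1, b@B2, e@B0} | OUT={a@B2, b@B3, e@B0}
  B4: | IN={a@B2, b@B3, e@B0} | OUT={a@B4, b@B3, e@B0}

Merge at B1: IN[B1] = OUT[B0] ⊔ OUT[B3] = {a@B2, b@B1, b@B3, e@B0}
Applying B1's transfer function to that IN value gives OUT[B1] (row B1 above).

Answer: {a@B2, b@B1, e@B0}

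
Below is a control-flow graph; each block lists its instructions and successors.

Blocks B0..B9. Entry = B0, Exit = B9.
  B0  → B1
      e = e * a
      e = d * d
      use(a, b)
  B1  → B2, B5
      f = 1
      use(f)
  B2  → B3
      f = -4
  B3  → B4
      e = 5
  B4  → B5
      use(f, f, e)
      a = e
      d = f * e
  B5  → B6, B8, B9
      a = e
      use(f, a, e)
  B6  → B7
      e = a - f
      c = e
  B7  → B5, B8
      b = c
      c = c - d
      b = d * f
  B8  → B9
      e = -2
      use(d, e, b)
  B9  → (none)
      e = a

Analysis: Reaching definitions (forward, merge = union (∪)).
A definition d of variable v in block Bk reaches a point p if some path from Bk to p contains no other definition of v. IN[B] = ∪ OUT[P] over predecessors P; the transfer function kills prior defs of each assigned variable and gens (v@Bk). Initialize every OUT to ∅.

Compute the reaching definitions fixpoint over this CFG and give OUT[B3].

Answer: {e@B3, f@B2}

Trace:
Converged values:
  B0: | IN={} | OUT={e@B0}
  B1: | IN={e@B0} | OUT={e@B0, f@B1}
  B2: | IN={e@B0, f@B1} | OUT={e@B0, f@B2}
  B3: | IN={e@B0, f@B2} | OUT={e@B3, f@B2}
  B4: | IN={e@B3, f@B2} | OUT={a@B4, d@B4, e@B3, f@B2}
  B5: | IN={a@B4, a@B5, b@B7, c@B7, d@B4, e@B0, e@B3, e@B6, f@B1, f@B2} | OUT={a@B5, b@B7, c@B7, d@B4, e@B0, e@B3, e@B6, f@B1, f@B2}
  B6: | IN={a@B5, b@B7, c@B7, d@B4, e@B0, e@B3, e@B6, f@B1, f@B2} | OUT={a@B5, b@B7, c@B6, d@B4, e@B6, f@B1, f@B2}
  B7: | IN={a@B5, b@B7, c@B6, d@B4, e@B6, f@B1, f@B2} | OUT={a@B5, b@B7, c@B7, d@B4, e@B6, f@B1, f@B2}
  B8: | IN={a@B5, b@B7, c@B7, d@B4, e@B0, e@B3, e@B6, f@B1, f@B2} | OUT={a@B5, b@B7, c@B7, d@B4, e@B8, f@B1, f@B2}
  B9: | IN={a@B5, b@B7, c@B7, d@B4, e@B0, e@B3, e@B6, e@B8, f@B1, f@B2} | OUT={a@B5, b@B7, c@B7, d@B4, e@B9, f@B1, f@B2}

Merge at B3: IN[B3] = OUT[B2] = {e@B0, f@B2}
Applying B3's transfer function to that IN value gives OUT[B3] (row B3 above).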